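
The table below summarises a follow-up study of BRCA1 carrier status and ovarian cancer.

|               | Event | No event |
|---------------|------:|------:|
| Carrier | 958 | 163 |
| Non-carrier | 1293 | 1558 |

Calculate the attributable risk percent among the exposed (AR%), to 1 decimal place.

Cells: a = 958, b = 163, c = 1293, d = 1558.
Risk in exposed = 958/1121 = 0.85459; risk in unexposed = 1293/2851 = 0.45353.
RR = 0.85459/0.45353 = 1.88434
AR% = (RR − 1)/RR × 100 = (1.88434 − 1)/1.88434 × 100 = 46.9309%

46.9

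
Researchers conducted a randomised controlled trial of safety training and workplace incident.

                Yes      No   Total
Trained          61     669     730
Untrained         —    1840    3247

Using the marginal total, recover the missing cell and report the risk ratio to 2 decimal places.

The missing cell is in the unexposed row: 3247 − 1840 = 1407.
So a = 61, b = 669, c = 1407, d = 1840.
RR = [a/(a+b)] / [c/(c+d)] = (61/730) / (1407/3247) = 0.08356/0.43332 = 0.19284

0.19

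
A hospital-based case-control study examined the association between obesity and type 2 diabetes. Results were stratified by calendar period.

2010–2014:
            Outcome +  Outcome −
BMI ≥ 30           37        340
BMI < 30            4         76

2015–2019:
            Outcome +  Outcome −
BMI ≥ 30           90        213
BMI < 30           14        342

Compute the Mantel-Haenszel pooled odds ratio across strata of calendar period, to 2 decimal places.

7.05

OR_MH = Σ(aᵢdᵢ/nᵢ) / Σ(bᵢcᵢ/nᵢ), where nᵢ is the stratum total.
Stratum 1 (2010–2014): n = 457; a·d/n = 37·76/457 = 6.1532; b·c/n = 340·4/457 = 2.9759
Stratum 2 (2015–2019): n = 659; a·d/n = 90·342/659 = 46.7071; b·c/n = 213·14/659 = 4.5250
OR_MH = (6.1532 + 46.7071) / (2.9759 + 4.5250) = 52.8603 / 7.5010 = 7.04713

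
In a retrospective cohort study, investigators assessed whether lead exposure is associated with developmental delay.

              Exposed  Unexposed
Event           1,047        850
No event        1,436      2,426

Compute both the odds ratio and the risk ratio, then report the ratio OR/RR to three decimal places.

1.280

Reading the table with exposure as columns: a = 1047 (Exposed, case), b = 1436 (Exposed, non-case), c = 850 (Unexposed, case), d = 2426.
OR = (1047·2426)/(1436·850) = 2540022/1220600 = 2.08096
Risk in exposed = 1047/2483 = 0.42167; risk in unexposed = 850/3276 = 0.25946; RR = 1.62516
OR/RR = 2.08096 / 1.62516 = 1.28047
The outcome is not rare, so the OR lies further from 1 than the RR.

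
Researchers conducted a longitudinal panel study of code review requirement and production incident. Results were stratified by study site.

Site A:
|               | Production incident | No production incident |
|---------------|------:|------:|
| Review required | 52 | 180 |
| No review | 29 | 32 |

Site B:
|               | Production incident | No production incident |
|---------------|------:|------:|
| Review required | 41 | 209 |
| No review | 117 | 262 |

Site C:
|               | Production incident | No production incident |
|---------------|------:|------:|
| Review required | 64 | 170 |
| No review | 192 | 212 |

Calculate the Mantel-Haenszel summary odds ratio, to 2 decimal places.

0.41

OR_MH = Σ(aᵢdᵢ/nᵢ) / Σ(bᵢcᵢ/nᵢ), where nᵢ is the stratum total.
Stratum 1 (Site A): n = 293; a·d/n = 52·32/293 = 5.6792; b·c/n = 180·29/293 = 17.8157
Stratum 2 (Site B): n = 629; a·d/n = 41·262/629 = 17.0779; b·c/n = 209·117/629 = 38.8760
Stratum 3 (Site C): n = 638; a·d/n = 64·212/638 = 21.2665; b·c/n = 170·192/638 = 51.1599
OR_MH = (5.6792 + 17.0779 + 21.2665) / (17.8157 + 38.8760 + 51.1599) = 44.0235 / 107.8516 = 0.40819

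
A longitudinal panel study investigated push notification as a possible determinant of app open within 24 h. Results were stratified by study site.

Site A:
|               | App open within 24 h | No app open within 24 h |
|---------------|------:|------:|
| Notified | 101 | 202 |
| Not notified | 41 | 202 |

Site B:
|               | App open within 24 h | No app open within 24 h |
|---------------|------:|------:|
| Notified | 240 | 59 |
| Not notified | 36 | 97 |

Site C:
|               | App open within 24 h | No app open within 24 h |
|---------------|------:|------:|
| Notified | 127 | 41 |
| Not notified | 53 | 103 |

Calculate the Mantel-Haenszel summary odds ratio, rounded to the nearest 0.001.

OR_MH = Σ(aᵢdᵢ/nᵢ) / Σ(bᵢcᵢ/nᵢ), where nᵢ is the stratum total.
Stratum 1 (Site A): n = 546; a·d/n = 101·202/546 = 37.3663; b·c/n = 202·41/546 = 15.1685
Stratum 2 (Site B): n = 432; a·d/n = 240·97/432 = 53.8889; b·c/n = 59·36/432 = 4.9167
Stratum 3 (Site C): n = 324; a·d/n = 127·103/324 = 40.3735; b·c/n = 41·53/324 = 6.7068
OR_MH = (37.3663 + 53.8889 + 40.3735) / (15.1685 + 4.9167 + 6.7068) = 131.6286 / 26.7920 = 4.91299

4.913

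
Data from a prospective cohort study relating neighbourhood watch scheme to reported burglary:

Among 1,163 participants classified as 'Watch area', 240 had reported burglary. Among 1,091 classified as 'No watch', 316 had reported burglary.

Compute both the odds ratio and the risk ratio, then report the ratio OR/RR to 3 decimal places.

From the description: a = 240, b = 923, c = 316, d = 775.
OR = (240·775)/(923·316) = 186000/291668 = 0.63771
Risk in exposed = 240/1163 = 0.20636; risk in unexposed = 316/1091 = 0.28964; RR = 0.71247
OR/RR = 0.63771 / 0.71247 = 0.89507
The outcome is not rare, so the OR lies further from 1 than the RR.

0.895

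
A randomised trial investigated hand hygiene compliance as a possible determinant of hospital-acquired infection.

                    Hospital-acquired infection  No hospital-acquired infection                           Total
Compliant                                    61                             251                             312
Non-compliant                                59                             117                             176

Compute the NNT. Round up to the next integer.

8

Risk in treated group = 61/312 = 0.19551; risk in control = 59/176 = 0.33523.
Absolute risk reduction = 0.33523 − 0.19551 = 0.13971
NNT = 1 / ARR = 1 / 0.13971 = 7.157 → round up → 8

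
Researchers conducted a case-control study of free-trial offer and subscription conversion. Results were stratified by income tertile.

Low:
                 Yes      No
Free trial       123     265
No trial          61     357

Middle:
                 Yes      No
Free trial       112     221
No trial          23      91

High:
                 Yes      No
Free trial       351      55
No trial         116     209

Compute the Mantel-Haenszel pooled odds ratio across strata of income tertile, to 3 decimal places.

OR_MH = Σ(aᵢdᵢ/nᵢ) / Σ(bᵢcᵢ/nᵢ), where nᵢ is the stratum total.
Stratum 1 (Low): n = 806; a·d/n = 123·357/806 = 54.4801; b·c/n = 265·61/806 = 20.0558
Stratum 2 (Middle): n = 447; a·d/n = 112·91/447 = 22.8009; b·c/n = 221·23/447 = 11.3714
Stratum 3 (High): n = 731; a·d/n = 351·209/731 = 100.3543; b·c/n = 55·116/731 = 8.7278
OR_MH = (54.4801 + 22.8009 + 100.3543) / (20.0558 + 11.3714 + 8.7278) = 177.6354 / 40.1550 = 4.42375

4.424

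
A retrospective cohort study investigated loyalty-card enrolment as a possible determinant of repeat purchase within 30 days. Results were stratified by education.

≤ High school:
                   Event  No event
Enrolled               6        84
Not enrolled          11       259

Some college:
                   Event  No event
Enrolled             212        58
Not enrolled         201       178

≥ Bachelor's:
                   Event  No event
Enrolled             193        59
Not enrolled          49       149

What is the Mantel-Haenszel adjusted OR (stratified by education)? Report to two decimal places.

4.69

OR_MH = Σ(aᵢdᵢ/nᵢ) / Σ(bᵢcᵢ/nᵢ), where nᵢ is the stratum total.
Stratum 1 (≤ High school): n = 360; a·d/n = 6·259/360 = 4.3167; b·c/n = 84·11/360 = 2.5667
Stratum 2 (Some college): n = 649; a·d/n = 212·178/649 = 58.1448; b·c/n = 58·201/649 = 17.9630
Stratum 3 (≥ Bachelor's): n = 450; a·d/n = 193·149/450 = 63.9044; b·c/n = 59·49/450 = 6.4244
OR_MH = (4.3167 + 58.1448 + 63.9044) / (2.5667 + 17.9630 + 6.4244) = 126.3659 / 26.9541 = 4.68818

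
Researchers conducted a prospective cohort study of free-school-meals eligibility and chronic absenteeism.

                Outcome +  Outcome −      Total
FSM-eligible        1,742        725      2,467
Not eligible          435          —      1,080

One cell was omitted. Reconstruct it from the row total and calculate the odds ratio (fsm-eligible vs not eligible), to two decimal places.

3.56

The missing cell is in the unexposed row: 1080 − 435 = 645.
So a = 1742, b = 725, c = 435, d = 645.
OR = (a·d)/(b·c) = (1742 × 645) / (725 × 435) = 1123590 / 315375 = 3.56271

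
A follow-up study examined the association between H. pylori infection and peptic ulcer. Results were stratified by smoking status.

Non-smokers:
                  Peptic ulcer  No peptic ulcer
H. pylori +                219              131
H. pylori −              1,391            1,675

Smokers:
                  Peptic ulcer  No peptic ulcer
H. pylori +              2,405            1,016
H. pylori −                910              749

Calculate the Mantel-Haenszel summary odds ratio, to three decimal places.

1.963

OR_MH = Σ(aᵢdᵢ/nᵢ) / Σ(bᵢcᵢ/nᵢ), where nᵢ is the stratum total.
Stratum 1 (Non-smokers): n = 3416; a·d/n = 219·1675/3416 = 107.3844; b·c/n = 131·1391/3416 = 53.3434
Stratum 2 (Smokers): n = 5080; a·d/n = 2405·749/5080 = 354.5955; b·c/n = 1016·910/5080 = 182.0000
OR_MH = (107.3844 + 354.5955) / (53.3434 + 182.0000) = 461.9798 / 235.3434 = 1.96300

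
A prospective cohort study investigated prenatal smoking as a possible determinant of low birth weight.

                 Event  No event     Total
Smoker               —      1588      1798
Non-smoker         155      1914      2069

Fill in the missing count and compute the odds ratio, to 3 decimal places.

1.633

The missing cell is in the exposed row: 1798 − 1588 = 210.
So a = 210, b = 1588, c = 155, d = 1914.
OR = (a·d)/(b·c) = (210 × 1914) / (1588 × 155) = 401940 / 246140 = 1.63297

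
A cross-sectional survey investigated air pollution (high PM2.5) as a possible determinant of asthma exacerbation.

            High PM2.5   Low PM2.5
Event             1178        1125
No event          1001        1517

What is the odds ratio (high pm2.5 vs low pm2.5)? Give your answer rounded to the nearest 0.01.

Reading the table with exposure as columns: a = 1178 (High PM2.5, case), b = 1001 (High PM2.5, non-case), c = 1125 (Low PM2.5, case), d = 1517.
OR = (a·d)/(b·c) = (1178 × 1517) / (1001 × 1125) = 1787026 / 1126125 = 1.58688
The odds of asthma exacerbation are about 1.59 times as high in the high pm2.5 group.

1.59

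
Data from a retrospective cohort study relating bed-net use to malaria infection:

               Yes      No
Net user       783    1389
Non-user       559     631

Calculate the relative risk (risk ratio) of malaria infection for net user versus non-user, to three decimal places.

Cells: a = 783, b = 1389, c = 559, d = 631.
Risk in exposed = 783/2172 = 0.36050; risk in unexposed = 559/1190 = 0.46975.
RR = 0.36050 / 0.46975 = 0.76743
The risk is 23% lower among the exposed than among the unexposed.

0.767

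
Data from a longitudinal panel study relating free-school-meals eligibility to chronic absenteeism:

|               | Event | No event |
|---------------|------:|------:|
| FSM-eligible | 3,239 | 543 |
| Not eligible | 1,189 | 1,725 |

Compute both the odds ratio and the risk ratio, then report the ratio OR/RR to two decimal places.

Cells: a = 3239, b = 543, c = 1189, d = 1725.
OR = (3239·1725)/(543·1189) = 5587275/645627 = 8.65403
Risk in exposed = 3239/3782 = 0.85643; risk in unexposed = 1189/2914 = 0.40803; RR = 2.09893
OR/RR = 8.65403 / 2.09893 = 4.12308
The outcome is not rare, so the OR lies further from 1 than the RR.

4.12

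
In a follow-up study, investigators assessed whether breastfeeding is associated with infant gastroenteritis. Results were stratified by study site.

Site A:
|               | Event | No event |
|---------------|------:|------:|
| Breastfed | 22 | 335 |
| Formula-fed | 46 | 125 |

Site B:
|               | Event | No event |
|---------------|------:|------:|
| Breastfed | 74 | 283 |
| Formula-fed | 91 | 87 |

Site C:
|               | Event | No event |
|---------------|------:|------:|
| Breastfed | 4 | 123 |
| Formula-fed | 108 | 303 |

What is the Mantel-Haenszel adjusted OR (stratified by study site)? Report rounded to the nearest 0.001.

OR_MH = Σ(aᵢdᵢ/nᵢ) / Σ(bᵢcᵢ/nᵢ), where nᵢ is the stratum total.
Stratum 1 (Site A): n = 528; a·d/n = 22·125/528 = 5.2083; b·c/n = 335·46/528 = 29.1856
Stratum 2 (Site B): n = 535; a·d/n = 74·87/535 = 12.0336; b·c/n = 283·91/535 = 48.1364
Stratum 3 (Site C): n = 538; a·d/n = 4·303/538 = 2.2528; b·c/n = 123·108/538 = 24.6914
OR_MH = (5.2083 + 12.0336 + 2.2528) / (29.1856 + 48.1364 + 24.6914) = 19.4948 / 102.0135 = 0.19110

0.191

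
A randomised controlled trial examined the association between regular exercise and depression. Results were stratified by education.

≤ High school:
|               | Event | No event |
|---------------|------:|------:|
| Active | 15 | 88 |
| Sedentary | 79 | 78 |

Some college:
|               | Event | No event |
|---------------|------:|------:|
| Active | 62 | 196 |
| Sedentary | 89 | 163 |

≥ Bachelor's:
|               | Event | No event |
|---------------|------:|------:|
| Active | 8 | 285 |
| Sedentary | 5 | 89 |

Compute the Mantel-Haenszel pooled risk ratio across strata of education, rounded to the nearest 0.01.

RR_MH = Σ(aᵢ·n₀ᵢ/nᵢ) / Σ(cᵢ·n₁ᵢ/nᵢ), with n₁ᵢ = aᵢ+bᵢ (exposed), n₀ᵢ = cᵢ+dᵢ (unexposed), nᵢ = n₁ᵢ+n₀ᵢ.
Stratum 1 (≤ High school): n₁ = 103, n₀ = 157, n = 260; a·n₀/n = 15·157/260 = 9.0577; c·n₁/n = 79·103/260 = 31.2962
Stratum 2 (Some college): n₁ = 258, n₀ = 252, n = 510; a·n₀/n = 62·252/510 = 30.6353; c·n₁/n = 89·258/510 = 45.0235
Stratum 3 (≥ Bachelor's): n₁ = 293, n₀ = 94, n = 387; a·n₀/n = 8·94/387 = 1.9432; c·n₁/n = 5·293/387 = 3.7855
RR_MH = (9.0577 + 30.6353 + 1.9432) / (31.2962 + 45.0235 + 3.7855) = 41.6361 / 80.1052 = 0.51977

0.52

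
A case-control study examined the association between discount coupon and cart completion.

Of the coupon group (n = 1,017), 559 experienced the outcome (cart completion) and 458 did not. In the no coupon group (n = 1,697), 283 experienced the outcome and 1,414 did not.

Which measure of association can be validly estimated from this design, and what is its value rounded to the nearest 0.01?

6.10

From the description: a = 559, b = 458, c = 283, d = 1414.
This is a case-control study: participants were sampled on outcome status, so risks in the source population cannot be estimated directly — relative risk is not valid here. The odds ratio is the appropriate measure.
OR = (a·d)/(b·c) = (559 × 1414) / (458 × 283) = 790426 / 129614 = 6.09831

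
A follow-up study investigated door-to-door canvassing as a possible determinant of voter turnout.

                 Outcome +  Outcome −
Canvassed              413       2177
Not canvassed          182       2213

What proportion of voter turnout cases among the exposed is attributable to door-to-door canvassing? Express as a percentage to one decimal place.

Cells: a = 413, b = 2177, c = 182, d = 2213.
Risk in exposed = 413/2590 = 0.15946; risk in unexposed = 182/2395 = 0.07599.
RR = 0.15946/0.07599 = 2.09838
AR% = (RR − 1)/RR × 100 = (2.09838 − 1)/2.09838 × 100 = 52.3442%

52.3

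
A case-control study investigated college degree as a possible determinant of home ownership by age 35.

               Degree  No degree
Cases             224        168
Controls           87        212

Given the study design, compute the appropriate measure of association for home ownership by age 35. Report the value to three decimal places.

Reading the table with exposure as columns: a = 224 (Degree, case), b = 87 (Degree, non-case), c = 168 (No degree, case), d = 212.
This is a case-control study: participants were sampled on outcome status, so risks in the source population cannot be estimated directly — relative risk is not valid here. The odds ratio is the appropriate measure.
OR = (a·d)/(b·c) = (224 × 212) / (87 × 168) = 47488 / 14616 = 3.24904

3.249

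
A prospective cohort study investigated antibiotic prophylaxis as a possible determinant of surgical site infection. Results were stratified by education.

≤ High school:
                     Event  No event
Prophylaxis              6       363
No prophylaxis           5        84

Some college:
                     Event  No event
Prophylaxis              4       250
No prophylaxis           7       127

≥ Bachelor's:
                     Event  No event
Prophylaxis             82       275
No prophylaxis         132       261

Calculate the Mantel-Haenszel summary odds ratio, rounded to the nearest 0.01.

0.54

OR_MH = Σ(aᵢdᵢ/nᵢ) / Σ(bᵢcᵢ/nᵢ), where nᵢ is the stratum total.
Stratum 1 (≤ High school): n = 458; a·d/n = 6·84/458 = 1.1004; b·c/n = 363·5/458 = 3.9629
Stratum 2 (Some college): n = 388; a·d/n = 4·127/388 = 1.3093; b·c/n = 250·7/388 = 4.5103
Stratum 3 (≥ Bachelor's): n = 750; a·d/n = 82·261/750 = 28.5360; b·c/n = 275·132/750 = 48.4000
OR_MH = (1.1004 + 1.3093 + 28.5360) / (3.9629 + 4.5103 + 48.4000) = 30.9457 / 56.8732 = 0.54412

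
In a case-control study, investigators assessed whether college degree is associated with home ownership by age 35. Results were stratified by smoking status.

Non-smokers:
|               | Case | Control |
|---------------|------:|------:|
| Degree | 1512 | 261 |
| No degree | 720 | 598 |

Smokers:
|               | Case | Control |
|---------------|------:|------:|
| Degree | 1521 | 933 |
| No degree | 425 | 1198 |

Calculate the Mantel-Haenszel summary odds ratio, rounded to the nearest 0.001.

OR_MH = Σ(aᵢdᵢ/nᵢ) / Σ(bᵢcᵢ/nᵢ), where nᵢ is the stratum total.
Stratum 1 (Non-smokers): n = 3091; a·d/n = 1512·598/3091 = 292.5189; b·c/n = 261·720/3091 = 60.7959
Stratum 2 (Smokers): n = 4077; a·d/n = 1521·1198/4077 = 446.9360; b·c/n = 933·425/4077 = 97.2590
OR_MH = (292.5189 + 446.9360) / (60.7959 + 97.2590) = 739.4549 / 158.0549 = 4.67847

4.678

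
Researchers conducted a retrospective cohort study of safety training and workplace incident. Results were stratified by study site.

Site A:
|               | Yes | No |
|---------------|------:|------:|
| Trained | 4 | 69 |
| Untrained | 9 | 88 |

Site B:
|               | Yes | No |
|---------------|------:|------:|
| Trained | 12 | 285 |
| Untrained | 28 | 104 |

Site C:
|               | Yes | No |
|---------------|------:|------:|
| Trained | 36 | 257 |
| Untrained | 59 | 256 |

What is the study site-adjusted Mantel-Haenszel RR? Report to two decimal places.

0.48

RR_MH = Σ(aᵢ·n₀ᵢ/nᵢ) / Σ(cᵢ·n₁ᵢ/nᵢ), with n₁ᵢ = aᵢ+bᵢ (exposed), n₀ᵢ = cᵢ+dᵢ (unexposed), nᵢ = n₁ᵢ+n₀ᵢ.
Stratum 1 (Site A): n₁ = 73, n₀ = 97, n = 170; a·n₀/n = 4·97/170 = 2.2824; c·n₁/n = 9·73/170 = 3.8647
Stratum 2 (Site B): n₁ = 297, n₀ = 132, n = 429; a·n₀/n = 12·132/429 = 3.6923; c·n₁/n = 28·297/429 = 19.3846
Stratum 3 (Site C): n₁ = 293, n₀ = 315, n = 608; a·n₀/n = 36·315/608 = 18.6513; c·n₁/n = 59·293/608 = 28.4326
RR_MH = (2.2824 + 3.6923 + 18.6513) / (3.8647 + 19.3846 + 28.4326) = 24.6260 / 51.6819 = 0.47649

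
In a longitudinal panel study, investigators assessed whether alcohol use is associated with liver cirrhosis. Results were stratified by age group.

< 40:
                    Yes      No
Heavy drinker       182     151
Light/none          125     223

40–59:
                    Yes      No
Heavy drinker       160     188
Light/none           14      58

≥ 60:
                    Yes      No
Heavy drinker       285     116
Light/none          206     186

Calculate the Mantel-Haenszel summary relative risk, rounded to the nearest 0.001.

RR_MH = Σ(aᵢ·n₀ᵢ/nᵢ) / Σ(cᵢ·n₁ᵢ/nᵢ), with n₁ᵢ = aᵢ+bᵢ (exposed), n₀ᵢ = cᵢ+dᵢ (unexposed), nᵢ = n₁ᵢ+n₀ᵢ.
Stratum 1 (< 40): n₁ = 333, n₀ = 348, n = 681; a·n₀/n = 182·348/681 = 93.0044; c·n₁/n = 125·333/681 = 61.1233
Stratum 2 (40–59): n₁ = 348, n₀ = 72, n = 420; a·n₀/n = 160·72/420 = 27.4286; c·n₁/n = 14·348/420 = 11.6000
Stratum 3 (≥ 60): n₁ = 401, n₀ = 392, n = 793; a·n₀/n = 285·392/793 = 140.8827; c·n₁/n = 206·401/793 = 104.1690
RR_MH = (93.0044 + 27.4286 + 140.8827) / (61.1233 + 11.6000 + 104.1690) = 261.3157 / 176.8923 = 1.47726

1.477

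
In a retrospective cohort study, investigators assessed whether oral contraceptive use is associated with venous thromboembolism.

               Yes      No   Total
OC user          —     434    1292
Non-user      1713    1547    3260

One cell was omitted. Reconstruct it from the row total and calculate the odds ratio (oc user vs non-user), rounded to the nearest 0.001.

1.785

The missing cell is in the exposed row: 1292 − 434 = 858.
So a = 858, b = 434, c = 1713, d = 1547.
OR = (a·d)/(b·c) = (858 × 1547) / (434 × 1713) = 1327326 / 743442 = 1.78538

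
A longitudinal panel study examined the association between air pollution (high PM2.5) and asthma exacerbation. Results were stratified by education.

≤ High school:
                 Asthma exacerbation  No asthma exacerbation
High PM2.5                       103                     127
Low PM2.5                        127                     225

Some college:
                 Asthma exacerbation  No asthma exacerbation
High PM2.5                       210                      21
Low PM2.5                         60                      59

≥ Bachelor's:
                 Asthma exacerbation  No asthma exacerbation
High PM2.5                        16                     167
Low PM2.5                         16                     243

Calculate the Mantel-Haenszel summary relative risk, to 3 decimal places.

RR_MH = Σ(aᵢ·n₀ᵢ/nᵢ) / Σ(cᵢ·n₁ᵢ/nᵢ), with n₁ᵢ = aᵢ+bᵢ (exposed), n₀ᵢ = cᵢ+dᵢ (unexposed), nᵢ = n₁ᵢ+n₀ᵢ.
Stratum 1 (≤ High school): n₁ = 230, n₀ = 352, n = 582; a·n₀/n = 103·352/582 = 62.2955; c·n₁/n = 127·230/582 = 50.1890
Stratum 2 (Some college): n₁ = 231, n₀ = 119, n = 350; a·n₀/n = 210·119/350 = 71.4000; c·n₁/n = 60·231/350 = 39.6000
Stratum 3 (≥ Bachelor's): n₁ = 183, n₀ = 259, n = 442; a·n₀/n = 16·259/442 = 9.3756; c·n₁/n = 16·183/442 = 6.6244
RR_MH = (62.2955 + 71.4000 + 9.3756) / (50.1890 + 39.6000 + 6.6244) = 143.0711 / 96.4134 = 1.48393

1.484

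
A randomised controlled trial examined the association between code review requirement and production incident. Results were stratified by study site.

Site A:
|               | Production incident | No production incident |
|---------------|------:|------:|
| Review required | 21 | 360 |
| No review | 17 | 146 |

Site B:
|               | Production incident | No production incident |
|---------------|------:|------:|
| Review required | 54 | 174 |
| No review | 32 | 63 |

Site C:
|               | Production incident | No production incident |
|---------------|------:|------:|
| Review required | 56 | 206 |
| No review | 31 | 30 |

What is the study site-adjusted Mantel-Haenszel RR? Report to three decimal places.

0.549

RR_MH = Σ(aᵢ·n₀ᵢ/nᵢ) / Σ(cᵢ·n₁ᵢ/nᵢ), with n₁ᵢ = aᵢ+bᵢ (exposed), n₀ᵢ = cᵢ+dᵢ (unexposed), nᵢ = n₁ᵢ+n₀ᵢ.
Stratum 1 (Site A): n₁ = 381, n₀ = 163, n = 544; a·n₀/n = 21·163/544 = 6.2923; c·n₁/n = 17·381/544 = 11.9062
Stratum 2 (Site B): n₁ = 228, n₀ = 95, n = 323; a·n₀/n = 54·95/323 = 15.8824; c·n₁/n = 32·228/323 = 22.5882
Stratum 3 (Site C): n₁ = 262, n₀ = 61, n = 323; a·n₀/n = 56·61/323 = 10.5759; c·n₁/n = 31·262/323 = 25.1455
RR_MH = (6.2923 + 15.8824 + 10.5759) / (11.9062 + 22.5882 + 25.1455) = 32.7505 / 59.6400 = 0.54914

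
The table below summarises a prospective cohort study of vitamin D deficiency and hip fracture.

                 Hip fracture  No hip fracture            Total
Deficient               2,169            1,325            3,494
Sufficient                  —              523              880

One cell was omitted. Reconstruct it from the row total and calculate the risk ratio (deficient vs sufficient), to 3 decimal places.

The missing cell is in the unexposed row: 880 − 523 = 357.
So a = 2169, b = 1325, c = 357, d = 523.
RR = [a/(a+b)] / [c/(c+d)] = (2169/3494) / (357/880) = 0.62078/0.40568 = 1.53021

1.530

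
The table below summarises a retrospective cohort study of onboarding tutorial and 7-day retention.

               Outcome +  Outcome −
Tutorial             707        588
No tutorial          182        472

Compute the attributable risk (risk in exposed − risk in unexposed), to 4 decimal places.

0.2677

Cells: a = 707, b = 588, c = 182, d = 472.
Risk in exposed = 707/1295 = 0.545946; risk in unexposed = 182/654 = 0.278287.
Risk difference = 0.545946 − 0.278287 = 0.267658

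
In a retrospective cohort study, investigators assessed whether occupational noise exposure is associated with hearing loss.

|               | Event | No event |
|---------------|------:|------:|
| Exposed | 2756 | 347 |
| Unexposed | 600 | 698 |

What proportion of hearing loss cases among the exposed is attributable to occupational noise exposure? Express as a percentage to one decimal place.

Cells: a = 2756, b = 347, c = 600, d = 698.
Risk in exposed = 2756/3103 = 0.88817; risk in unexposed = 600/1298 = 0.46225.
RR = 0.88817/0.46225 = 1.92141
AR% = (RR − 1)/RR × 100 = (1.92141 − 1)/1.92141 × 100 = 47.9550%

48.0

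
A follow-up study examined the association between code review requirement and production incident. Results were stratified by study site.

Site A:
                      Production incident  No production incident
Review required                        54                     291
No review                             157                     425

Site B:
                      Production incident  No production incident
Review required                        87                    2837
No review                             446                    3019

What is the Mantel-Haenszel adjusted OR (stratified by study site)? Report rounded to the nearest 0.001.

0.266

OR_MH = Σ(aᵢdᵢ/nᵢ) / Σ(bᵢcᵢ/nᵢ), where nᵢ is the stratum total.
Stratum 1 (Site A): n = 927; a·d/n = 54·425/927 = 24.7573; b·c/n = 291·157/927 = 49.2848
Stratum 2 (Site B): n = 6389; a·d/n = 87·3019/6389 = 41.1102; b·c/n = 2837·446/6389 = 198.0438
OR_MH = (24.7573 + 41.1102) / (49.2848 + 198.0438) = 65.8675 / 247.3286 = 0.26632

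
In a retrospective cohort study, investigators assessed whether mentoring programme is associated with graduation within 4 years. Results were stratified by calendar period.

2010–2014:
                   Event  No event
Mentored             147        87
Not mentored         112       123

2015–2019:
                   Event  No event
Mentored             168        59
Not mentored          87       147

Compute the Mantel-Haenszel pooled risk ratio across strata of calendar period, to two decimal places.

1.61

RR_MH = Σ(aᵢ·n₀ᵢ/nᵢ) / Σ(cᵢ·n₁ᵢ/nᵢ), with n₁ᵢ = aᵢ+bᵢ (exposed), n₀ᵢ = cᵢ+dᵢ (unexposed), nᵢ = n₁ᵢ+n₀ᵢ.
Stratum 1 (2010–2014): n₁ = 234, n₀ = 235, n = 469; a·n₀/n = 147·235/469 = 73.6567; c·n₁/n = 112·234/469 = 55.8806
Stratum 2 (2015–2019): n₁ = 227, n₀ = 234, n = 461; a·n₀/n = 168·234/461 = 85.2755; c·n₁/n = 87·227/461 = 42.8395
RR_MH = (73.6567 + 85.2755) / (55.8806 + 42.8395) = 158.9322 / 98.7201 = 1.60993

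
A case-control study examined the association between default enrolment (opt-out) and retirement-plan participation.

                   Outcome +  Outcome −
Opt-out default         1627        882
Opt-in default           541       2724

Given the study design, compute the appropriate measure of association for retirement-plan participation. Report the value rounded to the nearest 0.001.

Cells: a = 1627, b = 882, c = 541, d = 2724.
This is a case-control study: participants were sampled on outcome status, so risks in the source population cannot be estimated directly — relative risk is not valid here. The odds ratio is the appropriate measure.
OR = (a·d)/(b·c) = (1627 × 2724) / (882 × 541) = 4431948 / 477162 = 9.28814

9.288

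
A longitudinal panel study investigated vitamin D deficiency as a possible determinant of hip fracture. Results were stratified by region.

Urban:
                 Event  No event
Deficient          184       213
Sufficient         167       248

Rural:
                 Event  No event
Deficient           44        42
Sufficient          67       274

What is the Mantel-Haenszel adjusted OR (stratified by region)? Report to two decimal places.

1.68

OR_MH = Σ(aᵢdᵢ/nᵢ) / Σ(bᵢcᵢ/nᵢ), where nᵢ is the stratum total.
Stratum 1 (Urban): n = 812; a·d/n = 184·248/812 = 56.1970; b·c/n = 213·167/812 = 43.8067
Stratum 2 (Rural): n = 427; a·d/n = 44·274/427 = 28.2342; b·c/n = 42·67/427 = 6.5902
OR_MH = (56.1970 + 28.2342) / (43.8067 + 6.5902) = 84.4312 / 50.3968 = 1.67533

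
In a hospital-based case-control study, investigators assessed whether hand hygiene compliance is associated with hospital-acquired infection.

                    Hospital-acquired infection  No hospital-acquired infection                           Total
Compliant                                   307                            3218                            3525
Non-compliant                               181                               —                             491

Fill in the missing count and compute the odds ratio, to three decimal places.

The missing cell is in the unexposed row: 491 − 181 = 310.
So a = 307, b = 3218, c = 181, d = 310.
OR = (a·d)/(b·c) = (307 × 310) / (3218 × 181) = 95170 / 582458 = 0.16339

0.163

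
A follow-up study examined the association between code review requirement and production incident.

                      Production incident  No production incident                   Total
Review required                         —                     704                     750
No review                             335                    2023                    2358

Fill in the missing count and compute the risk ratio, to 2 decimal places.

0.43

The missing cell is in the exposed row: 750 − 704 = 46.
So a = 46, b = 704, c = 335, d = 2023.
RR = [a/(a+b)] / [c/(c+d)] = (46/750) / (335/2358) = 0.06133/0.14207 = 0.43171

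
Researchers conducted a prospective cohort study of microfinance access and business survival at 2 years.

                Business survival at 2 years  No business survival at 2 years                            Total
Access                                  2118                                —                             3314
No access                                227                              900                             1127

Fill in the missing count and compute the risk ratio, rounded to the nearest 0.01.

3.17

The missing cell is in the exposed row: 3314 − 2118 = 1196.
So a = 2118, b = 1196, c = 227, d = 900.
RR = [a/(a+b)] / [c/(c+d)] = (2118/3314) / (227/1127) = 0.63911/0.20142 = 3.17301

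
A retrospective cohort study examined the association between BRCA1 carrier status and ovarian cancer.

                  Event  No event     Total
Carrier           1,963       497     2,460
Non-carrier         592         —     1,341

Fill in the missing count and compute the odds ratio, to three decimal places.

4.997

The missing cell is in the unexposed row: 1341 − 592 = 749.
So a = 1963, b = 497, c = 592, d = 749.
OR = (a·d)/(b·c) = (1963 × 749) / (497 × 592) = 1470287 / 294224 = 4.99717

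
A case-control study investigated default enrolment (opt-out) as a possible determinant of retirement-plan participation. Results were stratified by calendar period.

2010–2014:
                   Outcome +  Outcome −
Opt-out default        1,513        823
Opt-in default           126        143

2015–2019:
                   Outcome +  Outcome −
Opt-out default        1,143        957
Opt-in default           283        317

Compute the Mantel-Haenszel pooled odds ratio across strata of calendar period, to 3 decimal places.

1.551

OR_MH = Σ(aᵢdᵢ/nᵢ) / Σ(bᵢcᵢ/nᵢ), where nᵢ is the stratum total.
Stratum 1 (2010–2014): n = 2605; a·d/n = 1513·143/2605 = 83.0553; b·c/n = 823·126/2605 = 39.8073
Stratum 2 (2015–2019): n = 2700; a·d/n = 1143·317/2700 = 134.1967; b·c/n = 957·283/2700 = 100.3078
OR_MH = (83.0553 + 134.1967) / (39.8073 + 100.3078) = 217.2519 / 140.1151 = 1.55053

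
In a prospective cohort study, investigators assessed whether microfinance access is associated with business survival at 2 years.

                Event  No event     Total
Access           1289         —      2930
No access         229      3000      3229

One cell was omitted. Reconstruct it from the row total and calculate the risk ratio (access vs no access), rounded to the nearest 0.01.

The missing cell is in the exposed row: 2930 − 1289 = 1641.
So a = 1289, b = 1641, c = 229, d = 3000.
RR = [a/(a+b)] / [c/(c+d)] = (1289/2930) / (229/3229) = 0.43993/0.07092 = 6.20323

6.20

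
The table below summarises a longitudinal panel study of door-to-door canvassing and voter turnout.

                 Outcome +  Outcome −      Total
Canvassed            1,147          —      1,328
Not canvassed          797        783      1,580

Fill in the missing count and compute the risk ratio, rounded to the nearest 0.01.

1.71

The missing cell is in the exposed row: 1328 − 1147 = 181.
So a = 1147, b = 181, c = 797, d = 783.
RR = [a/(a+b)] / [c/(c+d)] = (1147/1328) / (797/1580) = 0.86370/0.50443 = 1.71224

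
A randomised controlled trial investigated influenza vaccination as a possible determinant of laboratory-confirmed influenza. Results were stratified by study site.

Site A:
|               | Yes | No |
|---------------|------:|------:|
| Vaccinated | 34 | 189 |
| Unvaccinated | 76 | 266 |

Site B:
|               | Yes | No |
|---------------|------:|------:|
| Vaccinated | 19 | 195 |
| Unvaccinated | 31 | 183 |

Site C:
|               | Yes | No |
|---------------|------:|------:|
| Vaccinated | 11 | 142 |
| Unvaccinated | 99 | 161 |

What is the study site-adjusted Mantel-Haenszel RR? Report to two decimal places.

RR_MH = Σ(aᵢ·n₀ᵢ/nᵢ) / Σ(cᵢ·n₁ᵢ/nᵢ), with n₁ᵢ = aᵢ+bᵢ (exposed), n₀ᵢ = cᵢ+dᵢ (unexposed), nᵢ = n₁ᵢ+n₀ᵢ.
Stratum 1 (Site A): n₁ = 223, n₀ = 342, n = 565; a·n₀/n = 34·342/565 = 20.5805; c·n₁/n = 76·223/565 = 29.9965
Stratum 2 (Site B): n₁ = 214, n₀ = 214, n = 428; a·n₀/n = 19·214/428 = 9.5000; c·n₁/n = 31·214/428 = 15.5000
Stratum 3 (Site C): n₁ = 153, n₀ = 260, n = 413; a·n₀/n = 11·260/413 = 6.9249; c·n₁/n = 99·153/413 = 36.6755
RR_MH = (20.5805 + 9.5000 + 6.9249) / (29.9965 + 15.5000 + 36.6755) = 37.0055 / 82.1720 = 0.45034

0.45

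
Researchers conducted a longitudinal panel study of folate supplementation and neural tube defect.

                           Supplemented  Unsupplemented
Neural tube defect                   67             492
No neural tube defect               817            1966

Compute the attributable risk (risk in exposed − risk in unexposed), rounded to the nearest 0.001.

Reading the table with exposure as columns: a = 67 (Supplemented, case), b = 817 (Supplemented, non-case), c = 492 (Unsupplemented, case), d = 1966.
Risk in exposed = 67/884 = 0.075792; risk in unexposed = 492/2458 = 0.200163.
Risk difference = 0.075792 − 0.200163 = -0.124371

-0.124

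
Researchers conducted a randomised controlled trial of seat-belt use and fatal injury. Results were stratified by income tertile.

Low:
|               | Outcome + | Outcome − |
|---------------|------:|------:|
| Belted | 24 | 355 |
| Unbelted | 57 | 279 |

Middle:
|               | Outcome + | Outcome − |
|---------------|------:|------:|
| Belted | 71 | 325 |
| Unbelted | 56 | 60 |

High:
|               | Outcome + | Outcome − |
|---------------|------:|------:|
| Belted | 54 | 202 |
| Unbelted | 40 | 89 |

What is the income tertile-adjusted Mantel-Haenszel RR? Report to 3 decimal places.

RR_MH = Σ(aᵢ·n₀ᵢ/nᵢ) / Σ(cᵢ·n₁ᵢ/nᵢ), with n₁ᵢ = aᵢ+bᵢ (exposed), n₀ᵢ = cᵢ+dᵢ (unexposed), nᵢ = n₁ᵢ+n₀ᵢ.
Stratum 1 (Low): n₁ = 379, n₀ = 336, n = 715; a·n₀/n = 24·336/715 = 11.2783; c·n₁/n = 57·379/715 = 30.2140
Stratum 2 (Middle): n₁ = 396, n₀ = 116, n = 512; a·n₀/n = 71·116/512 = 16.0859; c·n₁/n = 56·396/512 = 43.3125
Stratum 3 (High): n₁ = 256, n₀ = 129, n = 385; a·n₀/n = 54·129/385 = 18.0935; c·n₁/n = 40·256/385 = 26.5974
RR_MH = (11.2783 + 16.0859 + 18.0935) / (30.2140 + 43.3125 + 26.5974) = 45.4578 / 100.1239 = 0.45402

0.454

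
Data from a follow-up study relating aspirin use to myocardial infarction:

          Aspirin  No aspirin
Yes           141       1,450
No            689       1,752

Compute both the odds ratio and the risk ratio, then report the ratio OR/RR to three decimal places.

Reading the table with exposure as columns: a = 141 (Aspirin, case), b = 689 (Aspirin, non-case), c = 1450 (No aspirin, case), d = 1752.
OR = (141·1752)/(689·1450) = 247032/999050 = 0.24727
Risk in exposed = 141/830 = 0.16988; risk in unexposed = 1450/3202 = 0.45284; RR = 0.37514
OR/RR = 0.24727 / 0.37514 = 0.65913
The outcome is not rare, so the OR lies further from 1 than the RR.

0.659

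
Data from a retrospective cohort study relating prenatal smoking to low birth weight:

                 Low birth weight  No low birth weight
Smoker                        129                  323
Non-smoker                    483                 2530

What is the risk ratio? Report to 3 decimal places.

1.780

Cells: a = 129, b = 323, c = 483, d = 2530.
Risk in exposed = 129/452 = 0.28540; risk in unexposed = 483/3013 = 0.16031.
RR = 0.28540 / 0.16031 = 1.78034
The risk among the exposed is 1.78 times that among the unexposed.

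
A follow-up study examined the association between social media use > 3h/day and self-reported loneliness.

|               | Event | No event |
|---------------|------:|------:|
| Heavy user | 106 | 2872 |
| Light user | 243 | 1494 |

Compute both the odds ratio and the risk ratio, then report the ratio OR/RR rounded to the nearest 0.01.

0.89

Cells: a = 106, b = 2872, c = 243, d = 1494.
OR = (106·1494)/(2872·243) = 158364/697896 = 0.22692
Risk in exposed = 106/2978 = 0.03559; risk in unexposed = 243/1737 = 0.13990; RR = 0.25443
OR/RR = 0.22692 / 0.25443 = 0.89185
The outcome is not rare, so the OR lies further from 1 than the RR.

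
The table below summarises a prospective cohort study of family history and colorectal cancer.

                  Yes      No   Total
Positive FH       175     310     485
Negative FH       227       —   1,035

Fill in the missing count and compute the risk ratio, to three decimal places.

The missing cell is in the unexposed row: 1035 − 227 = 808.
So a = 175, b = 310, c = 227, d = 808.
RR = [a/(a+b)] / [c/(c+d)] = (175/485) / (227/1035) = 0.36082/0.21932 = 1.64517

1.645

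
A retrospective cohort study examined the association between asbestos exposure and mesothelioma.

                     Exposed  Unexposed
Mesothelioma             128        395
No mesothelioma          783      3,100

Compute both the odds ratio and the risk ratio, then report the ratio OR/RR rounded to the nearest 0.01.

1.03

Reading the table with exposure as columns: a = 128 (Exposed, case), b = 783 (Exposed, non-case), c = 395 (Unexposed, case), d = 3100.
OR = (128·3100)/(783·395) = 396800/309285 = 1.28296
Risk in exposed = 128/911 = 0.14050; risk in unexposed = 395/3495 = 0.11302; RR = 1.24320
OR/RR = 1.28296 / 1.24320 = 1.03198
The outcome is not rare, so the OR lies further from 1 than the RR.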